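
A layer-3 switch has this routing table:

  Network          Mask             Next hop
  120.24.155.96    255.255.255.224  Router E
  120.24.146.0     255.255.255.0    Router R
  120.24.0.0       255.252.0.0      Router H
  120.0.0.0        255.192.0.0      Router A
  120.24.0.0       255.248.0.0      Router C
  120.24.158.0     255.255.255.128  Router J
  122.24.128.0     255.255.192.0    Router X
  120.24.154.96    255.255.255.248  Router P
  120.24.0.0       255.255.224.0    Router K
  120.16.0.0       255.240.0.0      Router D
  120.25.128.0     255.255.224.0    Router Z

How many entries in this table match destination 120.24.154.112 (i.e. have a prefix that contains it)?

Prefixes containing 120.24.154.112:
  120.0.0.0/10 (120.0.0.0 - 120.63.255.255)
  120.16.0.0/12 (120.16.0.0 - 120.31.255.255)
  120.24.0.0/13 (120.24.0.0 - 120.31.255.255)
  120.24.0.0/14 (120.24.0.0 - 120.27.255.255)
Total matching entries: 4.

4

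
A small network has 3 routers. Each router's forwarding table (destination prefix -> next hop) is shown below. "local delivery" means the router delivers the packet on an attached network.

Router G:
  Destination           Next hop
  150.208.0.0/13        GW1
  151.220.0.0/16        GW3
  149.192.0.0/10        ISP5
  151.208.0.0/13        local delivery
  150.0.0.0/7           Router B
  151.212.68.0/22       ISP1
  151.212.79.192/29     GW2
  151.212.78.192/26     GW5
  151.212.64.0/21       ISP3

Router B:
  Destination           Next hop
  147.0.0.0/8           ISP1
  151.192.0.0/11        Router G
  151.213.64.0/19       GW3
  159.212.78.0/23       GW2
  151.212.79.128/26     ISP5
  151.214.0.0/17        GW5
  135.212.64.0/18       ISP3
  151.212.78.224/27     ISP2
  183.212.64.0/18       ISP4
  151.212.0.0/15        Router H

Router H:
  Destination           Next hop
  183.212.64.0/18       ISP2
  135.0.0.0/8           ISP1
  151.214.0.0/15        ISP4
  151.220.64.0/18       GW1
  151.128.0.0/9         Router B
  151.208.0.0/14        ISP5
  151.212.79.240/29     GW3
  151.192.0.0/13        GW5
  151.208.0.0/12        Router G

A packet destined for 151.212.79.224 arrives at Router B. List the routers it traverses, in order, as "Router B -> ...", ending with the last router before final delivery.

Router B -> Router H -> Router G

At Router B: longest match for 151.212.79.224 is 151.212.0.0/15 -> Router H
At Router H: longest match for 151.212.79.224 is 151.208.0.0/12 -> Router G
At Router G: longest match for 151.212.79.224 is 151.208.0.0/13 -> local delivery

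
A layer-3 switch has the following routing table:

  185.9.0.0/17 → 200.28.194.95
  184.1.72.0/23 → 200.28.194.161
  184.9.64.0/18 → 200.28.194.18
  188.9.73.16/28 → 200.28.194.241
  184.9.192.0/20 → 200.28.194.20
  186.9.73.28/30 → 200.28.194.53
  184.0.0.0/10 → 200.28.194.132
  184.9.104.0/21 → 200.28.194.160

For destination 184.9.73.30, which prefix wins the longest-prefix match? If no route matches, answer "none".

184.9.64.0/18

Entries matching 184.9.73.30:
  184.0.0.0/10 (184.0.0.0 - 184.63.255.255)
  184.9.64.0/18 (184.9.64.0 - 184.9.127.255)
Most specific is 184.9.64.0/18.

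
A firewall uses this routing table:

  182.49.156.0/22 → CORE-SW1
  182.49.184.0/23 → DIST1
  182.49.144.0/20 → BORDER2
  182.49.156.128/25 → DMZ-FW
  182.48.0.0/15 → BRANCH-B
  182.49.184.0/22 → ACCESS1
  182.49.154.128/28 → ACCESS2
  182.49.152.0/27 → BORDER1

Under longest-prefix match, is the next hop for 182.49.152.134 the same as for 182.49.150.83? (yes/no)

182.49.152.134: longest match 182.49.144.0/20 -> BORDER2
182.49.150.83: longest match 182.49.144.0/20 -> BORDER2

yes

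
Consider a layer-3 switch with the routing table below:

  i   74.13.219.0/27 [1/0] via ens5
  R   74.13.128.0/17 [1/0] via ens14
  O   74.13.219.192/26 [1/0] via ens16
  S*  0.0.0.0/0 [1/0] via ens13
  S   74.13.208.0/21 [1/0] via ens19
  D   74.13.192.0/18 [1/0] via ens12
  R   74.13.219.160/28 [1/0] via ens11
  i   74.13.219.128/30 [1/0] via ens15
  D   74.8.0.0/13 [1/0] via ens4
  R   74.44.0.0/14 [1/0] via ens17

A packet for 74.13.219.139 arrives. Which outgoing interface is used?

Routes whose prefix contains 74.13.219.139:
  0.0.0.0/0 (default, matches everything) -> ens13
  74.8.0.0/13 (74.8.0.0 - 74.15.255.255) -> ens4
  74.13.128.0/17 (74.13.128.0 - 74.13.255.255) -> ens14
  74.13.192.0/18 (74.13.192.0 - 74.13.255.255) -> ens12
More-specific entries that do NOT match:
  74.13.219.128/30 (74.13.219.128 - 74.13.219.131) does not contain 74.13.219.139
  74.13.219.160/28 (74.13.219.160 - 74.13.219.175) does not contain 74.13.219.139
  74.13.219.0/27 (74.13.219.0 - 74.13.219.31) does not contain 74.13.219.139
  74.13.219.192/26 (74.13.219.192 - 74.13.219.255) does not contain 74.13.219.139
  74.13.208.0/21 (74.13.208.0 - 74.13.215.255) does not contain 74.13.219.139
Longest matching prefix is /18 -> interface ens12.

ens12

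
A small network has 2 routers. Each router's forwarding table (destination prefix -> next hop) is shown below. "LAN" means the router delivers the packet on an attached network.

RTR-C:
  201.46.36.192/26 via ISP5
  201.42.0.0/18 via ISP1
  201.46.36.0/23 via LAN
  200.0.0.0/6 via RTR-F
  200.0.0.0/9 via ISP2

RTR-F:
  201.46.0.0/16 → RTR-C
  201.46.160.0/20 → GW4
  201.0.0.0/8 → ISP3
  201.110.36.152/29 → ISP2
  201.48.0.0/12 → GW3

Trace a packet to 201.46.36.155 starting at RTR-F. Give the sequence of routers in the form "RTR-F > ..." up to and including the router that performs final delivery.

At RTR-F: longest match for 201.46.36.155 is 201.46.0.0/16 -> RTR-C
At RTR-C: longest match for 201.46.36.155 is 201.46.36.0/23 -> LAN

RTR-F > RTR-C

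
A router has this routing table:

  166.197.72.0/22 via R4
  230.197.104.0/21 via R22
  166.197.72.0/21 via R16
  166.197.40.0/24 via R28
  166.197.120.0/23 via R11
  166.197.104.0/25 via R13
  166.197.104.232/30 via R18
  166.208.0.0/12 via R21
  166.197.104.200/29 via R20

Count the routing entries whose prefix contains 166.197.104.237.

No listed prefix contains 166.197.104.237.
Total matching entries: 0.

0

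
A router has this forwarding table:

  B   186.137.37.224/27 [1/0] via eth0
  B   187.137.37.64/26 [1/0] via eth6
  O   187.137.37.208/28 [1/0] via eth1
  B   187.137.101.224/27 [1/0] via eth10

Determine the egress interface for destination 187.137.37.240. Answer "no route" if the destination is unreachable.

no route

No entry's prefix contains 187.137.37.240; there is no default route.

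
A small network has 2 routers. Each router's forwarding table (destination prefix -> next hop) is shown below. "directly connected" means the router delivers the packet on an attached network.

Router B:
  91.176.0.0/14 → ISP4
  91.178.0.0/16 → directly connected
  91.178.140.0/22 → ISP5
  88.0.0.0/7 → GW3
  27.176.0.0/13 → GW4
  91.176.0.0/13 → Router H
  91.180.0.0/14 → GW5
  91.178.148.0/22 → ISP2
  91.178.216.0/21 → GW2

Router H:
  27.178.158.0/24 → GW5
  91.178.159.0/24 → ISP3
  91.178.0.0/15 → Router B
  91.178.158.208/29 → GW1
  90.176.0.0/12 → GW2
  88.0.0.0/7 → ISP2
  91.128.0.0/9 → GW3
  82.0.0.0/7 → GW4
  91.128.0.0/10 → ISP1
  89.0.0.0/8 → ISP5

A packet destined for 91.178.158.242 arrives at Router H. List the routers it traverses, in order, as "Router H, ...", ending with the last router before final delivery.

At Router H: longest match for 91.178.158.242 is 91.178.0.0/15 -> Router B
At Router B: longest match for 91.178.158.242 is 91.178.0.0/16 -> directly connected

Router H, Router B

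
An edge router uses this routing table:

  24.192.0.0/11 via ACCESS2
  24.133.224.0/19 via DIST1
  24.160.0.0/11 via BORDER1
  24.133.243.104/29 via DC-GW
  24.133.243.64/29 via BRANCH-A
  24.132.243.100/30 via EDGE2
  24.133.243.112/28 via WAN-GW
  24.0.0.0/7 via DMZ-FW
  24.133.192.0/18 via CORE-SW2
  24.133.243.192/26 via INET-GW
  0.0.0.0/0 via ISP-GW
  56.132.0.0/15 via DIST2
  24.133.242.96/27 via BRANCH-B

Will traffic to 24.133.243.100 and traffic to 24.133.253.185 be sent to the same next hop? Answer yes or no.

yes

24.133.243.100: longest match 24.133.224.0/19 -> DIST1
24.133.253.185: longest match 24.133.224.0/19 -> DIST1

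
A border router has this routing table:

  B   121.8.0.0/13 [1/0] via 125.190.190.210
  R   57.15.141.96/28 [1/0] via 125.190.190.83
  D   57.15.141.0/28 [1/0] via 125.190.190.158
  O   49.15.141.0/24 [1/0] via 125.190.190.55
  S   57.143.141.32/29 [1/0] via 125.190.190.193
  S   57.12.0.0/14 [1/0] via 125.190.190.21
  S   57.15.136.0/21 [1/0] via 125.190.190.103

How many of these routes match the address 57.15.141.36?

2

Prefixes containing 57.15.141.36:
  57.12.0.0/14 (57.12.0.0 - 57.15.255.255)
  57.15.136.0/21 (57.15.136.0 - 57.15.143.255)
Total matching entries: 2.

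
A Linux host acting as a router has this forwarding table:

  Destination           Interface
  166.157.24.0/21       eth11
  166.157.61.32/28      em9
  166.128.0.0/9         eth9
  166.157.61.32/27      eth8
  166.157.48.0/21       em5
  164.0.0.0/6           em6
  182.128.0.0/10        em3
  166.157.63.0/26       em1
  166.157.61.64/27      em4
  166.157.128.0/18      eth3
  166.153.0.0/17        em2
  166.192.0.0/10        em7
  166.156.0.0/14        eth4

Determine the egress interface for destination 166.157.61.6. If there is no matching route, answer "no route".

Routes whose prefix contains 166.157.61.6:
  164.0.0.0/6 (164.0.0.0 - 167.255.255.255) -> em6
  166.128.0.0/9 (166.128.0.0 - 166.255.255.255) -> eth9
  166.156.0.0/14 (166.156.0.0 - 166.159.255.255) -> eth4
More-specific entries that do NOT match:
  166.157.61.32/28 (166.157.61.32 - 166.157.61.47) does not contain 166.157.61.6
  166.157.61.32/27 (166.157.61.32 - 166.157.61.63) does not contain 166.157.61.6
  166.157.61.64/27 (166.157.61.64 - 166.157.61.95) does not contain 166.157.61.6
  166.157.63.0/26 (166.157.63.0 - 166.157.63.63) does not contain 166.157.61.6
  166.157.24.0/21 (166.157.24.0 - 166.157.31.255) does not contain 166.157.61.6
  166.157.48.0/21 (166.157.48.0 - 166.157.55.255) does not contain 166.157.61.6
  166.157.128.0/18 (166.157.128.0 - 166.157.191.255) does not contain 166.157.61.6
  166.153.0.0/17 (166.153.0.0 - 166.153.127.255) does not contain 166.157.61.6
Longest matching prefix is /14 -> interface eth4.

eth4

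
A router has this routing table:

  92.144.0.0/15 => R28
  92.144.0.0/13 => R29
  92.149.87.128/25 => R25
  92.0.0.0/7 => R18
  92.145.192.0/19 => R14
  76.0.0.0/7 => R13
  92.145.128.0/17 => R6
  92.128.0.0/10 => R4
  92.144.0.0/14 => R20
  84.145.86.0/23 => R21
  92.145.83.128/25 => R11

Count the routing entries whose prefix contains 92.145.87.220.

Prefixes containing 92.145.87.220:
  92.0.0.0/7 (92.0.0.0 - 93.255.255.255)
  92.128.0.0/10 (92.128.0.0 - 92.191.255.255)
  92.144.0.0/13 (92.144.0.0 - 92.151.255.255)
  92.144.0.0/14 (92.144.0.0 - 92.147.255.255)
  92.144.0.0/15 (92.144.0.0 - 92.145.255.255)
Total matching entries: 5.

5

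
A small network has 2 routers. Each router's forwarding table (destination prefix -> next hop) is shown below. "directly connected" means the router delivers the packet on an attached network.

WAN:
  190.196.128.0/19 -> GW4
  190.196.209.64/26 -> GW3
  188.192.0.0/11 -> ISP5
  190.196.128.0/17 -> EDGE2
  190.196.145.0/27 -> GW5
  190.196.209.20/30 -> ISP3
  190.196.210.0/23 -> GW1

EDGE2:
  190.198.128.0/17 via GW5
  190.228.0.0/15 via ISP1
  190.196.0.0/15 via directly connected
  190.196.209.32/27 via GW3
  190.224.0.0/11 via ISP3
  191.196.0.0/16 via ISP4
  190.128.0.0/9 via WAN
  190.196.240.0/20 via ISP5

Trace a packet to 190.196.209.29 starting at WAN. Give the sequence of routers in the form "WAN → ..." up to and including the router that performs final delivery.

At WAN: longest match for 190.196.209.29 is 190.196.128.0/17 -> EDGE2
At EDGE2: longest match for 190.196.209.29 is 190.196.0.0/15 -> directly connected

WAN → EDGE2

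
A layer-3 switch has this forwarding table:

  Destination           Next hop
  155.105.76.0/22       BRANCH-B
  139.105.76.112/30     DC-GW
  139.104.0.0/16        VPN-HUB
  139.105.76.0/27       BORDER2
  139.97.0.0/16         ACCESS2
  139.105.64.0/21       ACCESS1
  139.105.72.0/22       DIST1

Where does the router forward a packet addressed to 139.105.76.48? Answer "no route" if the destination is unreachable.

No entry's prefix contains 139.105.76.48; there is no default route.

no route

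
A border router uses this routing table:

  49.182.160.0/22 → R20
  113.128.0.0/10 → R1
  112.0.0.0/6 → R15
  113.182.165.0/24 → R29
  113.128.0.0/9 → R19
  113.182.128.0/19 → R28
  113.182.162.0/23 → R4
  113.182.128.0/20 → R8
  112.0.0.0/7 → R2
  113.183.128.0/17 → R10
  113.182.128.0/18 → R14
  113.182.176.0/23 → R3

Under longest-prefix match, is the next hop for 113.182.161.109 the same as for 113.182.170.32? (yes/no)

yes

113.182.161.109: longest match 113.182.128.0/18 -> R14
113.182.170.32: longest match 113.182.128.0/18 -> R14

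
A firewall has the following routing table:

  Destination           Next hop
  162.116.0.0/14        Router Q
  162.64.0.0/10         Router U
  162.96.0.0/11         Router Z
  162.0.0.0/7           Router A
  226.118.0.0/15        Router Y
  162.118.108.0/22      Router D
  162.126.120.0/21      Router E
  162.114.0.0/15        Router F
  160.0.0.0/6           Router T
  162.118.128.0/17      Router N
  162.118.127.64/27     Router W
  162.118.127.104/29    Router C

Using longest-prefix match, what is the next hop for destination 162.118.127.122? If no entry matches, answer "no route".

Router Q

Routes whose prefix contains 162.118.127.122:
  160.0.0.0/6 (160.0.0.0 - 163.255.255.255) -> Router T
  162.0.0.0/7 (162.0.0.0 - 163.255.255.255) -> Router A
  162.64.0.0/10 (162.64.0.0 - 162.127.255.255) -> Router U
  162.96.0.0/11 (162.96.0.0 - 162.127.255.255) -> Router Z
  162.116.0.0/14 (162.116.0.0 - 162.119.255.255) -> Router Q
More-specific entries that do NOT match:
  162.118.127.104/29 (162.118.127.104 - 162.118.127.111) does not contain 162.118.127.122
  162.118.127.64/27 (162.118.127.64 - 162.118.127.95) does not contain 162.118.127.122
  162.118.108.0/22 (162.118.108.0 - 162.118.111.255) does not contain 162.118.127.122
  162.126.120.0/21 (162.126.120.0 - 162.126.127.255) does not contain 162.118.127.122
  162.118.128.0/17 (162.118.128.0 - 162.118.255.255) does not contain 162.118.127.122
  226.118.0.0/15 (226.118.0.0 - 226.119.255.255) does not contain 162.118.127.122
  162.114.0.0/15 (162.114.0.0 - 162.115.255.255) does not contain 162.118.127.122
Longest matching prefix is /14 -> next hop Router Q.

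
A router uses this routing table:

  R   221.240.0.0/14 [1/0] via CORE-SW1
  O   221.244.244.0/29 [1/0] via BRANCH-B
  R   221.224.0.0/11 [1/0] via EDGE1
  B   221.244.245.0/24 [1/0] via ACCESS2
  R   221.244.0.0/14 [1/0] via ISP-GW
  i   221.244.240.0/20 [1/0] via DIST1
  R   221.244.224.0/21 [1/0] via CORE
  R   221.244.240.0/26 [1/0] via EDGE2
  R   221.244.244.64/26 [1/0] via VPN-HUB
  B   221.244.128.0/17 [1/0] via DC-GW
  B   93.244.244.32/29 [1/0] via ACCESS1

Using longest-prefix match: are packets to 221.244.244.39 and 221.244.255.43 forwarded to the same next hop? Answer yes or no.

yes

221.244.244.39: longest match 221.244.240.0/20 -> DIST1
221.244.255.43: longest match 221.244.240.0/20 -> DIST1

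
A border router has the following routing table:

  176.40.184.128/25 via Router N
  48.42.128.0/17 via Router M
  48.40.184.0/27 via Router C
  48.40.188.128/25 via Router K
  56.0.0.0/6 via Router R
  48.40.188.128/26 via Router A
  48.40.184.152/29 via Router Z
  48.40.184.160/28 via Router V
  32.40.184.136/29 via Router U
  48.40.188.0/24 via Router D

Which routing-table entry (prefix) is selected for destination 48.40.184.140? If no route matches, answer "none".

48.40.184.140 is outside every listed prefix and there is no default route.

none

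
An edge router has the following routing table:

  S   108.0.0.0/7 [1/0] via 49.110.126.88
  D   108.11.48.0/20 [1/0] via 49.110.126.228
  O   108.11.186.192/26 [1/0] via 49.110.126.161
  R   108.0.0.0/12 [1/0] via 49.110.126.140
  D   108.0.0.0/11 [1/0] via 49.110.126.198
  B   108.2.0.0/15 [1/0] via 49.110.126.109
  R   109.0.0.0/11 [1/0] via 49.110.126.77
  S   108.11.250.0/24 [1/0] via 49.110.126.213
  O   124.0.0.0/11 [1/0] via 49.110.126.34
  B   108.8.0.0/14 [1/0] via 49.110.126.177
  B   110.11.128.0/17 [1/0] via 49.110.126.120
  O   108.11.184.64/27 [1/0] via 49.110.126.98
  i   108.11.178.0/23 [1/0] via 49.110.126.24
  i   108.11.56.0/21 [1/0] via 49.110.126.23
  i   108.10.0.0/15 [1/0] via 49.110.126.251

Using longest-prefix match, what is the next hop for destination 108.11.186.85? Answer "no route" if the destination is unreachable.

Routes whose prefix contains 108.11.186.85:
  108.0.0.0/7 (108.0.0.0 - 109.255.255.255) -> 49.110.126.88
  108.0.0.0/11 (108.0.0.0 - 108.31.255.255) -> 49.110.126.198
  108.0.0.0/12 (108.0.0.0 - 108.15.255.255) -> 49.110.126.140
  108.8.0.0/14 (108.8.0.0 - 108.11.255.255) -> 49.110.126.177
  108.10.0.0/15 (108.10.0.0 - 108.11.255.255) -> 49.110.126.251
More-specific entries that do NOT match:
  108.11.184.64/27 (108.11.184.64 - 108.11.184.95) does not contain 108.11.186.85
  108.11.186.192/26 (108.11.186.192 - 108.11.186.255) does not contain 108.11.186.85
  108.11.250.0/24 (108.11.250.0 - 108.11.250.255) does not contain 108.11.186.85
  108.11.178.0/23 (108.11.178.0 - 108.11.179.255) does not contain 108.11.186.85
  108.11.56.0/21 (108.11.56.0 - 108.11.63.255) does not contain 108.11.186.85
  108.11.48.0/20 (108.11.48.0 - 108.11.63.255) does not contain 108.11.186.85
  110.11.128.0/17 (110.11.128.0 - 110.11.255.255) does not contain 108.11.186.85
Longest matching prefix is /15 -> next hop 49.110.126.251.

49.110.126.251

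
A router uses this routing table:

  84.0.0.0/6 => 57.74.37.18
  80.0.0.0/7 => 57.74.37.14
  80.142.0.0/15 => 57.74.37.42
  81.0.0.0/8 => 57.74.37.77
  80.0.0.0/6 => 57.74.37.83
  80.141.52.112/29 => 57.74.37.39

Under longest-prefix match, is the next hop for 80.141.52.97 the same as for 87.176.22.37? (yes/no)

no

80.141.52.97: longest match 80.0.0.0/7 -> 57.74.37.14
87.176.22.37: longest match 84.0.0.0/6 -> 57.74.37.18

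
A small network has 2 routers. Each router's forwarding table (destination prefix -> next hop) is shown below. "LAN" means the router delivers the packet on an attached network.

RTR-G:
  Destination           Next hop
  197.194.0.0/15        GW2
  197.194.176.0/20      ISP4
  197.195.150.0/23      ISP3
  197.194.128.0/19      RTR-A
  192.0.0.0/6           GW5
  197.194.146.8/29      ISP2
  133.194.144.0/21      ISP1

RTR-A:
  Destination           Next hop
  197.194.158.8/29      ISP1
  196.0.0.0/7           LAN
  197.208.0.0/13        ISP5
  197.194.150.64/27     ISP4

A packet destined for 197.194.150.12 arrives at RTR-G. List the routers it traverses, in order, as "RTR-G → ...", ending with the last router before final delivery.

RTR-G → RTR-A

At RTR-G: longest match for 197.194.150.12 is 197.194.128.0/19 -> RTR-A
At RTR-A: longest match for 197.194.150.12 is 196.0.0.0/7 -> LAN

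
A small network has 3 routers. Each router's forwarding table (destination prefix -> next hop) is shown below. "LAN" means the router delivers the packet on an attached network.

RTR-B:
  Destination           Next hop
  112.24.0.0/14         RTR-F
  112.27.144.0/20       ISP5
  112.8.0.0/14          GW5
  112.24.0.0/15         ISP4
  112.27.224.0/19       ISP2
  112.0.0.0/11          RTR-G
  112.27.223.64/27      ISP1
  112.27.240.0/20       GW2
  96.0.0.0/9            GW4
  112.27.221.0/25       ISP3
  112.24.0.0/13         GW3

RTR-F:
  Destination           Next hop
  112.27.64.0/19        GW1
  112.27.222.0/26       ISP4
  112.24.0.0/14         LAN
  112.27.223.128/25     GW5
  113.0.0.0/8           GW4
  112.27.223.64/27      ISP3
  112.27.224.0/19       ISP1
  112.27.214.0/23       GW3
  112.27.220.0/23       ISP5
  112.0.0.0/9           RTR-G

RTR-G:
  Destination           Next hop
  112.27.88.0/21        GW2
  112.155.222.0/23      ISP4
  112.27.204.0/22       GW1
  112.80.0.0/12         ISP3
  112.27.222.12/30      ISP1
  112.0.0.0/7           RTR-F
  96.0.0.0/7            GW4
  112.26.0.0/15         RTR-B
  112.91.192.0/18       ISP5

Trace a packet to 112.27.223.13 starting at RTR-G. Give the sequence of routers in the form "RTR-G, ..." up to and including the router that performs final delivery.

RTR-G, RTR-B, RTR-F

At RTR-G: longest match for 112.27.223.13 is 112.26.0.0/15 -> RTR-B
At RTR-B: longest match for 112.27.223.13 is 112.24.0.0/14 -> RTR-F
At RTR-F: longest match for 112.27.223.13 is 112.24.0.0/14 -> LAN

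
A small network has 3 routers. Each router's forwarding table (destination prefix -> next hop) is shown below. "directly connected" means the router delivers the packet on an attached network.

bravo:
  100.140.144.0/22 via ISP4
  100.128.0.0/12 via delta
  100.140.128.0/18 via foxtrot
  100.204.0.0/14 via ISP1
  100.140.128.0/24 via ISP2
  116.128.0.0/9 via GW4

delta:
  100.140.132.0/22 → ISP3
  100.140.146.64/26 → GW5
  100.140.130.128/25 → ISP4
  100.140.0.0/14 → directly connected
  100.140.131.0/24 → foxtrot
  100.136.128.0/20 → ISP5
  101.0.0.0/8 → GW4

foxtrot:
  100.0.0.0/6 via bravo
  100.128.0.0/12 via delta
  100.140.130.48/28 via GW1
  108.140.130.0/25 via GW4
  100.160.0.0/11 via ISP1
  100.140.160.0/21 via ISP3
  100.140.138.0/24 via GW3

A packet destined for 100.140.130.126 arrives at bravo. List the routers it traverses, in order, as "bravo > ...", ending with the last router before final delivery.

bravo > foxtrot > delta

At bravo: longest match for 100.140.130.126 is 100.140.128.0/18 -> foxtrot
At foxtrot: longest match for 100.140.130.126 is 100.128.0.0/12 -> delta
At delta: longest match for 100.140.130.126 is 100.140.0.0/14 -> directly connected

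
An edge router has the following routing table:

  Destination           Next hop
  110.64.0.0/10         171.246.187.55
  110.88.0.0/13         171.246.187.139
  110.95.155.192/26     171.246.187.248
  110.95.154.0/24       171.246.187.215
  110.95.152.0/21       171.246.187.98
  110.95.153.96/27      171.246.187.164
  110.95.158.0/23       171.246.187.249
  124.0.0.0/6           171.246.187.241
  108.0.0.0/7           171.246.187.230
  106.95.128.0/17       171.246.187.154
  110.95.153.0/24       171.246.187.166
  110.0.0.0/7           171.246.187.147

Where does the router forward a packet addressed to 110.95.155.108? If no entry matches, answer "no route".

Routes whose prefix contains 110.95.155.108:
  110.0.0.0/7 (110.0.0.0 - 111.255.255.255) -> 171.246.187.147
  110.64.0.0/10 (110.64.0.0 - 110.127.255.255) -> 171.246.187.55
  110.88.0.0/13 (110.88.0.0 - 110.95.255.255) -> 171.246.187.139
  110.95.152.0/21 (110.95.152.0 - 110.95.159.255) -> 171.246.187.98
More-specific entries that do NOT match:
  110.95.153.96/27 (110.95.153.96 - 110.95.153.127) does not contain 110.95.155.108
  110.95.155.192/26 (110.95.155.192 - 110.95.155.255) does not contain 110.95.155.108
  110.95.154.0/24 (110.95.154.0 - 110.95.154.255) does not contain 110.95.155.108
  110.95.153.0/24 (110.95.153.0 - 110.95.153.255) does not contain 110.95.155.108
  110.95.158.0/23 (110.95.158.0 - 110.95.159.255) does not contain 110.95.155.108
Longest matching prefix is /21 -> next hop 171.246.187.98.

171.246.187.98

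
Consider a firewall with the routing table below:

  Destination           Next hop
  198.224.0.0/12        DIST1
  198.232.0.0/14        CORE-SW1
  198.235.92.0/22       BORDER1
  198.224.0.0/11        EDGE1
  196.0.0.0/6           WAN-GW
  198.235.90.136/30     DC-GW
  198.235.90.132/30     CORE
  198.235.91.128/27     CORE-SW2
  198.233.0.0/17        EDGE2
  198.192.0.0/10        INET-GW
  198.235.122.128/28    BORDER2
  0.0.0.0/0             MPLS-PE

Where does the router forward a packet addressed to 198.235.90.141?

Routes whose prefix contains 198.235.90.141:
  0.0.0.0/0 (default, matches everything) -> MPLS-PE
  196.0.0.0/6 (196.0.0.0 - 199.255.255.255) -> WAN-GW
  198.192.0.0/10 (198.192.0.0 - 198.255.255.255) -> INET-GW
  198.224.0.0/11 (198.224.0.0 - 198.255.255.255) -> EDGE1
  198.224.0.0/12 (198.224.0.0 - 198.239.255.255) -> DIST1
  198.232.0.0/14 (198.232.0.0 - 198.235.255.255) -> CORE-SW1
More-specific entries that do NOT match:
  198.235.90.136/30 (198.235.90.136 - 198.235.90.139) does not contain 198.235.90.141
  198.235.90.132/30 (198.235.90.132 - 198.235.90.135) does not contain 198.235.90.141
  198.235.122.128/28 (198.235.122.128 - 198.235.122.143) does not contain 198.235.90.141
  198.235.91.128/27 (198.235.91.128 - 198.235.91.159) does not contain 198.235.90.141
  198.235.92.0/22 (198.235.92.0 - 198.235.95.255) does not contain 198.235.90.141
  198.233.0.0/17 (198.233.0.0 - 198.233.127.255) does not contain 198.235.90.141
Longest matching prefix is /14 -> next hop CORE-SW1.

CORE-SW1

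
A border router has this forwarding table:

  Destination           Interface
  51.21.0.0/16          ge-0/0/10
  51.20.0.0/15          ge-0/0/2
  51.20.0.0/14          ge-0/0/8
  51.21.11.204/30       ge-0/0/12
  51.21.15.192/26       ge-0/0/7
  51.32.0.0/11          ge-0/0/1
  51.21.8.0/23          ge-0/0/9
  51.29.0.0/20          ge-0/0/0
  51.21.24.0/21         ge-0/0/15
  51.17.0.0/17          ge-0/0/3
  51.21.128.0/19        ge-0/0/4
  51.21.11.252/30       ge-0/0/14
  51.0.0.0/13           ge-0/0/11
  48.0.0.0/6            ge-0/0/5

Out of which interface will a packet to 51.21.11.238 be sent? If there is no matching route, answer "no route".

Routes whose prefix contains 51.21.11.238:
  48.0.0.0/6 (48.0.0.0 - 51.255.255.255) -> ge-0/0/5
  51.20.0.0/14 (51.20.0.0 - 51.23.255.255) -> ge-0/0/8
  51.20.0.0/15 (51.20.0.0 - 51.21.255.255) -> ge-0/0/2
  51.21.0.0/16 (51.21.0.0 - 51.21.255.255) -> ge-0/0/10
More-specific entries that do NOT match:
  51.21.11.204/30 (51.21.11.204 - 51.21.11.207) does not contain 51.21.11.238
  51.21.11.252/30 (51.21.11.252 - 51.21.11.255) does not contain 51.21.11.238
  51.21.15.192/26 (51.21.15.192 - 51.21.15.255) does not contain 51.21.11.238
  51.21.8.0/23 (51.21.8.0 - 51.21.9.255) does not contain 51.21.11.238
  51.21.24.0/21 (51.21.24.0 - 51.21.31.255) does not contain 51.21.11.238
  51.29.0.0/20 (51.29.0.0 - 51.29.15.255) does not contain 51.21.11.238
  51.21.128.0/19 (51.21.128.0 - 51.21.159.255) does not contain 51.21.11.238
  51.17.0.0/17 (51.17.0.0 - 51.17.127.255) does not contain 51.21.11.238
Longest matching prefix is /16 -> interface ge-0/0/10.

ge-0/0/10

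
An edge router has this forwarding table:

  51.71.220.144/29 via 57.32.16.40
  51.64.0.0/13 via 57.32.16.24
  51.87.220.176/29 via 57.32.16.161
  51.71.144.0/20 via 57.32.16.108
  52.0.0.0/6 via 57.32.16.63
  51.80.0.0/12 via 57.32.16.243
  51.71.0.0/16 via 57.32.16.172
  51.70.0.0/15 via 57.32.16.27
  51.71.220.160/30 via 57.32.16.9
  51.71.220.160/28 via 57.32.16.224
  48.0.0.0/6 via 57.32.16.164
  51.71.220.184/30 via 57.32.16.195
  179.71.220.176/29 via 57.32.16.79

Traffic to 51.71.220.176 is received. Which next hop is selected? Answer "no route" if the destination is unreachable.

57.32.16.172

Routes whose prefix contains 51.71.220.176:
  48.0.0.0/6 (48.0.0.0 - 51.255.255.255) -> 57.32.16.164
  51.64.0.0/13 (51.64.0.0 - 51.71.255.255) -> 57.32.16.24
  51.70.0.0/15 (51.70.0.0 - 51.71.255.255) -> 57.32.16.27
  51.71.0.0/16 (51.71.0.0 - 51.71.255.255) -> 57.32.16.172
More-specific entries that do NOT match:
  51.71.220.160/30 (51.71.220.160 - 51.71.220.163) does not contain 51.71.220.176
  51.71.220.184/30 (51.71.220.184 - 51.71.220.187) does not contain 51.71.220.176
  51.71.220.144/29 (51.71.220.144 - 51.71.220.151) does not contain 51.71.220.176
  51.87.220.176/29 (51.87.220.176 - 51.87.220.183) does not contain 51.71.220.176
  179.71.220.176/29 (179.71.220.176 - 179.71.220.183) does not contain 51.71.220.176
  51.71.220.160/28 (51.71.220.160 - 51.71.220.175) does not contain 51.71.220.176
  51.71.144.0/20 (51.71.144.0 - 51.71.159.255) does not contain 51.71.220.176
Longest matching prefix is /16 -> next hop 57.32.16.172.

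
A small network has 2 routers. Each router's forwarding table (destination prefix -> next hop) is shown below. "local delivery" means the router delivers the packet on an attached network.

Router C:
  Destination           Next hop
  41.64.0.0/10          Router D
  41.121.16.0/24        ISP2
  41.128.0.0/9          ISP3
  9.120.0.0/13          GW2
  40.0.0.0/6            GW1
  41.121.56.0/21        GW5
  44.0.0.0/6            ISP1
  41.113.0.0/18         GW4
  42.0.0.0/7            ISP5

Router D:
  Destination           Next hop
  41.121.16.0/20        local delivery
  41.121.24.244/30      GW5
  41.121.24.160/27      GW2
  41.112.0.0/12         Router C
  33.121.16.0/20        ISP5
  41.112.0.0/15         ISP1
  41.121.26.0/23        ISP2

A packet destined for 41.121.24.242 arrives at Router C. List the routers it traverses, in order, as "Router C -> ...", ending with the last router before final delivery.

Router C -> Router D

At Router C: longest match for 41.121.24.242 is 41.64.0.0/10 -> Router D
At Router D: longest match for 41.121.24.242 is 41.121.16.0/20 -> local delivery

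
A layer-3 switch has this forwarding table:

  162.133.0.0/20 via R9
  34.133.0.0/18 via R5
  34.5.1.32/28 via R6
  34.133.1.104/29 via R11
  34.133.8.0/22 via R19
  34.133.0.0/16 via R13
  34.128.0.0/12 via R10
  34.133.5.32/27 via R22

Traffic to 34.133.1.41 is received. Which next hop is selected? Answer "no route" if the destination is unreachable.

Routes whose prefix contains 34.133.1.41:
  34.128.0.0/12 (34.128.0.0 - 34.143.255.255) -> R10
  34.133.0.0/16 (34.133.0.0 - 34.133.255.255) -> R13
  34.133.0.0/18 (34.133.0.0 - 34.133.63.255) -> R5
More-specific entries that do NOT match:
  34.133.1.104/29 (34.133.1.104 - 34.133.1.111) does not contain 34.133.1.41
  34.5.1.32/28 (34.5.1.32 - 34.5.1.47) does not contain 34.133.1.41
  34.133.5.32/27 (34.133.5.32 - 34.133.5.63) does not contain 34.133.1.41
  34.133.8.0/22 (34.133.8.0 - 34.133.11.255) does not contain 34.133.1.41
  162.133.0.0/20 (162.133.0.0 - 162.133.15.255) does not contain 34.133.1.41
Longest matching prefix is /18 -> next hop R5.

R5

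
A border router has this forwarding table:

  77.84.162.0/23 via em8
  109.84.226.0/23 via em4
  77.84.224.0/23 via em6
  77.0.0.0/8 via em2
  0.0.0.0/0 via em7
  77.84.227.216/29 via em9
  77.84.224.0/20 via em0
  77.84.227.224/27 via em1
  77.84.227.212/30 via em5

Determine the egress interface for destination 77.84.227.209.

Routes whose prefix contains 77.84.227.209:
  0.0.0.0/0 (default, matches everything) -> em7
  77.0.0.0/8 (77.0.0.0 - 77.255.255.255) -> em2
  77.84.224.0/20 (77.84.224.0 - 77.84.239.255) -> em0
More-specific entries that do NOT match:
  77.84.227.212/30 (77.84.227.212 - 77.84.227.215) does not contain 77.84.227.209
  77.84.227.216/29 (77.84.227.216 - 77.84.227.223) does not contain 77.84.227.209
  77.84.227.224/27 (77.84.227.224 - 77.84.227.255) does not contain 77.84.227.209
  77.84.162.0/23 (77.84.162.0 - 77.84.163.255) does not contain 77.84.227.209
  109.84.226.0/23 (109.84.226.0 - 109.84.227.255) does not contain 77.84.227.209
  77.84.224.0/23 (77.84.224.0 - 77.84.225.255) does not contain 77.84.227.209
Longest matching prefix is /20 -> interface em0.

em0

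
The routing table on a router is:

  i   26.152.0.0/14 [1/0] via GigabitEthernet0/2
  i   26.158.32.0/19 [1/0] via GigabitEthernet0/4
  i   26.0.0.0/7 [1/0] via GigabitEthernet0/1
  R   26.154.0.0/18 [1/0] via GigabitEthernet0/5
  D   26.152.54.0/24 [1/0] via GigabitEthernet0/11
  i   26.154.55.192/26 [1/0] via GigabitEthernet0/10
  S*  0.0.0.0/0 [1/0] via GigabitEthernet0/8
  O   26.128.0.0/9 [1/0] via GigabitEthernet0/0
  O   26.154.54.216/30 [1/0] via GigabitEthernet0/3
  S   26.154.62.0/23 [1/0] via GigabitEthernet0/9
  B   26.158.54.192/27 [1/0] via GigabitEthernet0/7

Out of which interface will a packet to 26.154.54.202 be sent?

GigabitEthernet0/5

Routes whose prefix contains 26.154.54.202:
  0.0.0.0/0 (default, matches everything) -> GigabitEthernet0/8
  26.0.0.0/7 (26.0.0.0 - 27.255.255.255) -> GigabitEthernet0/1
  26.128.0.0/9 (26.128.0.0 - 26.255.255.255) -> GigabitEthernet0/0
  26.152.0.0/14 (26.152.0.0 - 26.155.255.255) -> GigabitEthernet0/2
  26.154.0.0/18 (26.154.0.0 - 26.154.63.255) -> GigabitEthernet0/5
More-specific entries that do NOT match:
  26.154.54.216/30 (26.154.54.216 - 26.154.54.219) does not contain 26.154.54.202
  26.158.54.192/27 (26.158.54.192 - 26.158.54.223) does not contain 26.154.54.202
  26.154.55.192/26 (26.154.55.192 - 26.154.55.255) does not contain 26.154.54.202
  26.152.54.0/24 (26.152.54.0 - 26.152.54.255) does not contain 26.154.54.202
  26.154.62.0/23 (26.154.62.0 - 26.154.63.255) does not contain 26.154.54.202
  26.158.32.0/19 (26.158.32.0 - 26.158.63.255) does not contain 26.154.54.202
Longest matching prefix is /18 -> interface GigabitEthernet0/5.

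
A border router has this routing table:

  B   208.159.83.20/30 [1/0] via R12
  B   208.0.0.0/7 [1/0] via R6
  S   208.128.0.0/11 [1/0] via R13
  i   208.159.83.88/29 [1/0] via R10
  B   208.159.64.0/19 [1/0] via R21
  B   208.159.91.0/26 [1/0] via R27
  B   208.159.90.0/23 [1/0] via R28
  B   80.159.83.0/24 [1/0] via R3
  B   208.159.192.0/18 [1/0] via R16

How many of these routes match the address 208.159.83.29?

Prefixes containing 208.159.83.29:
  208.0.0.0/7 (208.0.0.0 - 209.255.255.255)
  208.128.0.0/11 (208.128.0.0 - 208.159.255.255)
  208.159.64.0/19 (208.159.64.0 - 208.159.95.255)
Total matching entries: 3.

3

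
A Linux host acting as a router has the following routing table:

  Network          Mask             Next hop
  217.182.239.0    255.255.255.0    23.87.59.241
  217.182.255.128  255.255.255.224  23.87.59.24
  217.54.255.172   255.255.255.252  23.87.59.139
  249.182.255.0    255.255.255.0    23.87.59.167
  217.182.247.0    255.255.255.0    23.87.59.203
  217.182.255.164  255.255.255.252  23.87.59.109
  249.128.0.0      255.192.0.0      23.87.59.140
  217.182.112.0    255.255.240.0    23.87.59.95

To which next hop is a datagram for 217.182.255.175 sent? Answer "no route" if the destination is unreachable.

No entry's prefix contains 217.182.255.175; there is no default route.

no route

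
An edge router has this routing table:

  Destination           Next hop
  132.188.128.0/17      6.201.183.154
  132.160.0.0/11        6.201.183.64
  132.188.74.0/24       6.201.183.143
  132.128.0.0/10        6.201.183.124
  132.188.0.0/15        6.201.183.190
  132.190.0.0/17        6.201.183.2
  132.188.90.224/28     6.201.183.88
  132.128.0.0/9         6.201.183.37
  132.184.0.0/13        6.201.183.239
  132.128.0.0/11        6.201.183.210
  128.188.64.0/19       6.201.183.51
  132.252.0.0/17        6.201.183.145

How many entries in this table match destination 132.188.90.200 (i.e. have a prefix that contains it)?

5

Prefixes containing 132.188.90.200:
  132.128.0.0/9 (132.128.0.0 - 132.255.255.255)
  132.128.0.0/10 (132.128.0.0 - 132.191.255.255)
  132.160.0.0/11 (132.160.0.0 - 132.191.255.255)
  132.184.0.0/13 (132.184.0.0 - 132.191.255.255)
  132.188.0.0/15 (132.188.0.0 - 132.189.255.255)
Total matching entries: 5.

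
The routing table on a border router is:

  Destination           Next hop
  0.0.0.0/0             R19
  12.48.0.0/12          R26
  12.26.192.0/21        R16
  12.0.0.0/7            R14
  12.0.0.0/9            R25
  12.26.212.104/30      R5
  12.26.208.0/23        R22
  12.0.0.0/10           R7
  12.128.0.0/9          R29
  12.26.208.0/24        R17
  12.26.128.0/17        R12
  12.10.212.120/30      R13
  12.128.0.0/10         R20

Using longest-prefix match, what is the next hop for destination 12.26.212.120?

R12

Routes whose prefix contains 12.26.212.120:
  0.0.0.0/0 (default, matches everything) -> R19
  12.0.0.0/7 (12.0.0.0 - 13.255.255.255) -> R14
  12.0.0.0/9 (12.0.0.0 - 12.127.255.255) -> R25
  12.0.0.0/10 (12.0.0.0 - 12.63.255.255) -> R7
  12.26.128.0/17 (12.26.128.0 - 12.26.255.255) -> R12
More-specific entries that do NOT match:
  12.26.212.104/30 (12.26.212.104 - 12.26.212.107) does not contain 12.26.212.120
  12.10.212.120/30 (12.10.212.120 - 12.10.212.123) does not contain 12.26.212.120
  12.26.208.0/24 (12.26.208.0 - 12.26.208.255) does not contain 12.26.212.120
  12.26.208.0/23 (12.26.208.0 - 12.26.209.255) does not contain 12.26.212.120
  12.26.192.0/21 (12.26.192.0 - 12.26.199.255) does not contain 12.26.212.120
Longest matching prefix is /17 -> next hop R12.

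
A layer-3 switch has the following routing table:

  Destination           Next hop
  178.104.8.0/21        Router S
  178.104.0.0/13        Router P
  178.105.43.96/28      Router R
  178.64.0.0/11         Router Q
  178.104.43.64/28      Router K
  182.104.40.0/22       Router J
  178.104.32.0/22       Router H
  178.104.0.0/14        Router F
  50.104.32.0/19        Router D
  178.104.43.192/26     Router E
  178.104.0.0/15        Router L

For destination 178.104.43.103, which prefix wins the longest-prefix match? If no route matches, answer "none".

178.104.0.0/15

Entries matching 178.104.43.103:
  178.104.0.0/13 (178.104.0.0 - 178.111.255.255)
  178.104.0.0/14 (178.104.0.0 - 178.107.255.255)
  178.104.0.0/15 (178.104.0.0 - 178.105.255.255)
Most specific is 178.104.0.0/15.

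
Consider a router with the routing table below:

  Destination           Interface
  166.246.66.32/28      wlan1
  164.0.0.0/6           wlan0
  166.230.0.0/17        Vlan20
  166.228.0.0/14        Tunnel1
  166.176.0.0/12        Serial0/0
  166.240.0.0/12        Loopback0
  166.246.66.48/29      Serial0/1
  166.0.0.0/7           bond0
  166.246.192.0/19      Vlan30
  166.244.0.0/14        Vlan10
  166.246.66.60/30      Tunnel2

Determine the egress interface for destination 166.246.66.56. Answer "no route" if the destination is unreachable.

Vlan10

Routes whose prefix contains 166.246.66.56:
  164.0.0.0/6 (164.0.0.0 - 167.255.255.255) -> wlan0
  166.0.0.0/7 (166.0.0.0 - 167.255.255.255) -> bond0
  166.240.0.0/12 (166.240.0.0 - 166.255.255.255) -> Loopback0
  166.244.0.0/14 (166.244.0.0 - 166.247.255.255) -> Vlan10
More-specific entries that do NOT match:
  166.246.66.60/30 (166.246.66.60 - 166.246.66.63) does not contain 166.246.66.56
  166.246.66.48/29 (166.246.66.48 - 166.246.66.55) does not contain 166.246.66.56
  166.246.66.32/28 (166.246.66.32 - 166.246.66.47) does not contain 166.246.66.56
  166.246.192.0/19 (166.246.192.0 - 166.246.223.255) does not contain 166.246.66.56
  166.230.0.0/17 (166.230.0.0 - 166.230.127.255) does not contain 166.246.66.56
Longest matching prefix is /14 -> interface Vlan10.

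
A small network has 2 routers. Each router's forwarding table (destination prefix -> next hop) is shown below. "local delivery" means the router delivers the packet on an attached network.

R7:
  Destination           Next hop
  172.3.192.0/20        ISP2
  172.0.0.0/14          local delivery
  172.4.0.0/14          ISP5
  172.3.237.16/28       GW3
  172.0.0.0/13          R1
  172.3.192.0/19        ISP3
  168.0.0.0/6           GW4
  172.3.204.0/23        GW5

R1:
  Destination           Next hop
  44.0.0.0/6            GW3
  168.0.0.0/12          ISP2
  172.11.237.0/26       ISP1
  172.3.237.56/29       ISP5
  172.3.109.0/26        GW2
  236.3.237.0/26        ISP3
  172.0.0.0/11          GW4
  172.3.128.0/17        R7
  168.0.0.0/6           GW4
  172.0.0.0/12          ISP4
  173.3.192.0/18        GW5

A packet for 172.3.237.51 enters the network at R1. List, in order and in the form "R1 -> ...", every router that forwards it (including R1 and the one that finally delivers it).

R1 -> R7

At R1: longest match for 172.3.237.51 is 172.3.128.0/17 -> R7
At R7: longest match for 172.3.237.51 is 172.0.0.0/14 -> local delivery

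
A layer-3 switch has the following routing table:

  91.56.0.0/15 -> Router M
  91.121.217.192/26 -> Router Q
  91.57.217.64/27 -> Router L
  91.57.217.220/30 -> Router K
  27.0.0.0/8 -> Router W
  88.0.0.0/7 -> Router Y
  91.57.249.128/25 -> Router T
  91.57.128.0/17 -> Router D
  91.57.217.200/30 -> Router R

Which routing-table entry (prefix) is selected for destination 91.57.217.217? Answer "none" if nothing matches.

Entries matching 91.57.217.217:
  91.56.0.0/15 (91.56.0.0 - 91.57.255.255)
  91.57.128.0/17 (91.57.128.0 - 91.57.255.255)
Most specific is 91.57.128.0/17.

91.57.128.0/17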